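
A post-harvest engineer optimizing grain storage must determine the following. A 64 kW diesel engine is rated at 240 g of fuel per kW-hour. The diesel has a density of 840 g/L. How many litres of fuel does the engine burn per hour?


FC = P * BSFC / rho_fuel
   = 64 * 240 / 840
   = 15360 / 840
   = 18.29 L/h


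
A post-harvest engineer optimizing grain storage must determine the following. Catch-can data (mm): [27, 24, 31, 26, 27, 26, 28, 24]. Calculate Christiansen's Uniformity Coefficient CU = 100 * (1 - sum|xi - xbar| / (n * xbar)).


xbar = 213 / 8 = 26.625
sum|xi - xbar| = 13
CU = 100 * (1 - 13 / (8 * 26.625))
   = 100 * (1 - 0.0610)
   = 93.90%


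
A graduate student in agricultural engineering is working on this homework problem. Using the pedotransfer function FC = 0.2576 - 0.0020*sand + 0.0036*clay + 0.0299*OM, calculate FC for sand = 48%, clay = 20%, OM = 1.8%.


FC = 0.2576 - 0.0020*48 + 0.0036*20 + 0.0299*1.8
   = 0.2576 - 0.0960 + 0.0720 + 0.0538
   = 0.2874


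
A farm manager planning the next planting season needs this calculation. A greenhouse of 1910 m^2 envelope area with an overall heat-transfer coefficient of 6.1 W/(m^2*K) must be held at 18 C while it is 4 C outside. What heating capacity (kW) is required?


dT = 18 - (4) = 14 K
Q = U * A * dT
  = 6.1 * 1910 * 14
  = 163114 W = 163.11 kW


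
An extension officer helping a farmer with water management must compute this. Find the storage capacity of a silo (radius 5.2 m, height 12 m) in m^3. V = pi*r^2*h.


V = pi * r^2 * h
  = pi * 5.2^2 * 12
  = pi * 27.04 * 12
  = 1019.38 m^3


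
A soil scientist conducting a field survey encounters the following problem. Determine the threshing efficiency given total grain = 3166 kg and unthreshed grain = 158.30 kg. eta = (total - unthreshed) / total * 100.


eta = (total - unthreshed) / total * 100
    = (3166 - 158.30) / 3166 * 100
    = 3007.70 / 3166 * 100
    = 95%


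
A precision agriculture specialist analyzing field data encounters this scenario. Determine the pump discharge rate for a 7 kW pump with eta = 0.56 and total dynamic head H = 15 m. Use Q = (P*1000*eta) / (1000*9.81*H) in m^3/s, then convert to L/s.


Q = (P * 1000 * eta) / (rho * g * H)
  = (7 * 1000 * 0.56) / (1000 * 9.81 * 15)
  = 3920 / 147150
  = 0.02664 m^3/s = 26.64 L/s


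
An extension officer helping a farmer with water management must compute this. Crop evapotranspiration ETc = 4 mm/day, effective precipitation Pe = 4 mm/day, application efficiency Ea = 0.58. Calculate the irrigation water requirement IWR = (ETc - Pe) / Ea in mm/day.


IWR = (ETc - Pe) / Ea
    = (4 - 4) / 0.58
    = 0 / 0.58
    = 0 mm/day


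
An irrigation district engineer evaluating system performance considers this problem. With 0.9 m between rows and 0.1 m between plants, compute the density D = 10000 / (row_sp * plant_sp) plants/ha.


D = 10000 / (row_sp * plant_sp)
  = 10000 / (0.9 * 0.1)
  = 10000 / 0.0900
  = 111111.11 plants/ha


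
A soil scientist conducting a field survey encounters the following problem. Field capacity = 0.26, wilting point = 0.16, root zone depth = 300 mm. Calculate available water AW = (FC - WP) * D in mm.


AW = (FC - WP) * D
   = (0.26 - 0.16) * 300
   = 0.10 * 300
   = 30 mm


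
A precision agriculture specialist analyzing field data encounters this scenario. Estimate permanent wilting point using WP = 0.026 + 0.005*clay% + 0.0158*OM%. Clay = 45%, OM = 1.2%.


WP = 0.026 + 0.005*45 + 0.0158*1.2
   = 0.026 + 0.2250 + 0.0190
   = 0.2700


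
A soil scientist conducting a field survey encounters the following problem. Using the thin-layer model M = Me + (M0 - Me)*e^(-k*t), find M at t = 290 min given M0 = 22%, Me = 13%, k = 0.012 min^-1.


M = Me + (M0 - Me) * e^(-k*t)
  = 13 + (22 - 13) * e^(-0.012*290)
  = 13 + 9 * e^(-3.480)
  = 13 + 9 * 0.03081
  = 13 + 0.2773
  = 13.28%


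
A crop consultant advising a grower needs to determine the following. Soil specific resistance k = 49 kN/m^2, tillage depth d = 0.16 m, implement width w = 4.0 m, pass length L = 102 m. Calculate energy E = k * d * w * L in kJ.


E = k * d * w * L
  = 49 * 0.16 * 4.0 * 102
  = 3198.72 kJ


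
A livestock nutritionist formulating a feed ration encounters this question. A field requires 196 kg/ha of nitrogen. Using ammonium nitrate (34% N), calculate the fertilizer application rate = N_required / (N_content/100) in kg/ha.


Rate = N_required / (N_content / 100)
     = 196 / (34 / 100)
     = 196 / 0.34
     = 576.47 kg/ha


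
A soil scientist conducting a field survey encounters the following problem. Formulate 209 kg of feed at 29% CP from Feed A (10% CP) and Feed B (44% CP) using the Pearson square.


parts_A = CP_b - target = 44 - 29 = 15
parts_B = target - CP_a = 29 - 10 = 19
total_parts = 15 + 19 = 34
Feed A = 209 * 15 / 34 = 92.21 kg
Feed B = 209 * 19 / 34 = 116.79 kg

92.21 kg


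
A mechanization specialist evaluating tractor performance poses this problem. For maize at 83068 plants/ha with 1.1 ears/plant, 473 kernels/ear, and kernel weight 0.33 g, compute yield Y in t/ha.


Y = density * ears * kernels * kw
  = 83068 * 1.1 * 473 * 0.33 g/ha
  = 14262692.53 g/ha
  = 14262.69 kg/ha = 14.26 t/ha


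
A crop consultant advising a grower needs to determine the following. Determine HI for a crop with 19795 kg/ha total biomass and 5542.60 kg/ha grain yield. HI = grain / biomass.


HI = grain_yield / biomass
   = 5542.60 / 19795
   = 0.28


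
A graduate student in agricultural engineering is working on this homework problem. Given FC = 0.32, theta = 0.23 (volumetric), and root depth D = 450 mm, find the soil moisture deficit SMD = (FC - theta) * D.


SMD = (FC - theta) * D
    = (0.32 - 0.23) * 450
    = 0.090 * 450
    = 40.50 mm


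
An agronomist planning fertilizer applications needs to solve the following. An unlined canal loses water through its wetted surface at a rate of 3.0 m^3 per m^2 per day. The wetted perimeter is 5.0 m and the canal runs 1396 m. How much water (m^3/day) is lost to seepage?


S = C * P * L
  = 3.0 * 5.0 * 1396
  = 20940 m^3/day


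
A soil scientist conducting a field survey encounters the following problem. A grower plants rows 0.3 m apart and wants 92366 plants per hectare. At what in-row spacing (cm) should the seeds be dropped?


spacing = 10000 / (row_sp * density)
        = 10000 / (0.3 * 92366)
        = 10000 / 27709.80
        = 0.36088 m = 36.09 cm


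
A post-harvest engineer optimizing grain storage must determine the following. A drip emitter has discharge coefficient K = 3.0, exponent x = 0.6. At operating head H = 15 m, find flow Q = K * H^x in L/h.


Q = K * H^x
  = 3.0 * 15^0.6
  = 3.0 * 5.0776
  = 15.23 L/h


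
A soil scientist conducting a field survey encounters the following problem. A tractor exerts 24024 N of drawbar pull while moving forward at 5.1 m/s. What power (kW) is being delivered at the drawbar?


P = F * v / 1000
  = 24024 * 5.1 / 1000
  = 122522.40 / 1000
  = 122.52 kW


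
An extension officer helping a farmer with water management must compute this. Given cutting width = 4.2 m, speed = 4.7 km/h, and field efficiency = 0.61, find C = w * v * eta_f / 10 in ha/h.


C = w * v * eta_f / 10
  = 4.2 * 4.7 * 0.61 / 10
  = 12.04 / 10
  = 1.20 ha/h


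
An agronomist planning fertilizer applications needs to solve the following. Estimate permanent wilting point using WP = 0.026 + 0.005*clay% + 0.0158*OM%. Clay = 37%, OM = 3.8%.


WP = 0.026 + 0.005*37 + 0.0158*3.8
   = 0.026 + 0.1850 + 0.0600
   = 0.2710


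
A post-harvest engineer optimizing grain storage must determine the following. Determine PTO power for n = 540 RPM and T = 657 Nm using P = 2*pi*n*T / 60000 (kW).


P = 2*pi*n*T / 60000
  = 2*pi * 540 * 657 / 60000
  = 2229148.48 / 60000
  = 37.15 kW


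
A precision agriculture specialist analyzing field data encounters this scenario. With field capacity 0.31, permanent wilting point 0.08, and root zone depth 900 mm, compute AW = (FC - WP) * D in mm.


AW = (FC - WP) * D
   = (0.31 - 0.08) * 900
   = 0.23 * 900
   = 207 mm


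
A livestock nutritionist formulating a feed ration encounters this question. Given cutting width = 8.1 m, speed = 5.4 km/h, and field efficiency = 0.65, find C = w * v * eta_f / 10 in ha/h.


C = w * v * eta_f / 10
  = 8.1 * 5.4 * 0.65 / 10
  = 28.43 / 10
  = 2.84 ha/h


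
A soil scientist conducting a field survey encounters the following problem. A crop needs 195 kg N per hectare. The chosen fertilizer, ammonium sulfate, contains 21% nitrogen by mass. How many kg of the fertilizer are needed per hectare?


Rate = N_required / (N_content / 100)
     = 195 / (21 / 100)
     = 195 / 0.21
     = 928.57 kg/ha


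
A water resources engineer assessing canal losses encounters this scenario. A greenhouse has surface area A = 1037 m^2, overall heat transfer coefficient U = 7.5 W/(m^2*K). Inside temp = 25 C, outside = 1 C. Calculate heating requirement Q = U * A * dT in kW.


dT = 25 - (1) = 24 K
Q = U * A * dT
  = 7.5 * 1037 * 24
  = 186660 W = 186.66 kW


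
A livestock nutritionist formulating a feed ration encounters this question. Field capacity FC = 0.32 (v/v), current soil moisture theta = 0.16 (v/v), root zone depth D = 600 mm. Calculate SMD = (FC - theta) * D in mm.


SMD = (FC - theta) * D
    = (0.32 - 0.16) * 600
    = 0.160 * 600
    = 96 mm


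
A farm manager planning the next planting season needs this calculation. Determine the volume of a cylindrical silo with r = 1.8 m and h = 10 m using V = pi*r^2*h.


V = pi * r^2 * h
  = pi * 1.8^2 * 10
  = pi * 3.24 * 10
  = 101.79 m^3


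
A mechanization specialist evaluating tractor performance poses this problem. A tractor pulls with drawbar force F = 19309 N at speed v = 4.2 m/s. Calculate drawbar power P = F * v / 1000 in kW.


P = F * v / 1000
  = 19309 * 4.2 / 1000
  = 81097.80 / 1000
  = 81.10 kW


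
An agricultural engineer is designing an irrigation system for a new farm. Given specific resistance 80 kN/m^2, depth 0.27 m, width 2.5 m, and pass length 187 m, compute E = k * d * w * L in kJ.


E = k * d * w * L
  = 80 * 0.27 * 2.5 * 187
  = 10098 kJ


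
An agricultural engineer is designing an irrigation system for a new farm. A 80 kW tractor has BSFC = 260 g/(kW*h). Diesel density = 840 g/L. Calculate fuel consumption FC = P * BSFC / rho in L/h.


FC = P * BSFC / rho_fuel
   = 80 * 260 / 840
   = 20800 / 840
   = 24.76 L/h


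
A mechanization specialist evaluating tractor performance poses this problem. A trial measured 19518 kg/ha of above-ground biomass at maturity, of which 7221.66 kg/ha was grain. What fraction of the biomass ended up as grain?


HI = grain_yield / biomass
   = 7221.66 / 19518
   = 0.37


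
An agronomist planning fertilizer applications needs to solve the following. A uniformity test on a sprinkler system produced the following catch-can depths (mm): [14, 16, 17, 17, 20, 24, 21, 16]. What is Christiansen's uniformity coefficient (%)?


xbar = 145 / 8 = 18.125
sum|xi - xbar| = 21.250
CU = 100 * (1 - 21.250 / (8 * 18.125))
   = 100 * (1 - 0.1466)
   = 85.34%


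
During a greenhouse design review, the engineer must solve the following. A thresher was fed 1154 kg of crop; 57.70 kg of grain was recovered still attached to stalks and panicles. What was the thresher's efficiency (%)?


eta = (total - unthreshed) / total * 100
    = (1154 - 57.70) / 1154 * 100
    = 1096.30 / 1154 * 100
    = 95%


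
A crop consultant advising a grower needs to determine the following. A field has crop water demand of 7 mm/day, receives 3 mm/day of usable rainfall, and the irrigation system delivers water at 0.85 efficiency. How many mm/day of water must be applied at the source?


IWR = (ETc - Pe) / Ea
    = (7 - 3) / 0.85
    = 4 / 0.85
    = 4.71 mm/day


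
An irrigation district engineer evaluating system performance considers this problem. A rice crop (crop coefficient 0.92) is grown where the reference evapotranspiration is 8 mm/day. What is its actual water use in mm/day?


ETc = Kc * ET0
    = 0.92 * 8
    = 7.36 mm/day


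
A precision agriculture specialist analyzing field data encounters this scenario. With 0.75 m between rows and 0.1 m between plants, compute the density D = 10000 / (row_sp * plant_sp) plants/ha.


D = 10000 / (row_sp * plant_sp)
  = 10000 / (0.75 * 0.1)
  = 10000 / 0.0750
  = 133333.33 plants/ha


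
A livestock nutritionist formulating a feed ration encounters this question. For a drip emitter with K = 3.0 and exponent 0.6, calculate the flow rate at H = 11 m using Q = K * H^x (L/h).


Q = K * H^x
  = 3.0 * 11^0.6
  = 3.0 * 4.2154
  = 12.65 L/h


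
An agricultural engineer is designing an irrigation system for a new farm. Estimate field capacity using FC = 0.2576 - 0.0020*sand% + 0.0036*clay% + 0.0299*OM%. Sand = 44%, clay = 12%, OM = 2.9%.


FC = 0.2576 - 0.0020*44 + 0.0036*12 + 0.0299*2.9
   = 0.2576 - 0.0880 + 0.0432 + 0.0867
   = 0.2995


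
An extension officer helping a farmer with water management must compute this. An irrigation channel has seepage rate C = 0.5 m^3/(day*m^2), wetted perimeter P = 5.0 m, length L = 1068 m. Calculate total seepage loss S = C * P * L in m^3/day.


S = C * P * L
  = 0.5 * 5.0 * 1068
  = 2670 m^3/day


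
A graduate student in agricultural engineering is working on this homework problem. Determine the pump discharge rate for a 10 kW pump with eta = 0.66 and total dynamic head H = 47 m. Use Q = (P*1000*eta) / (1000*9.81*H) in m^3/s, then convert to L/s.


Q = (P * 1000 * eta) / (rho * g * H)
  = (10 * 1000 * 0.66) / (1000 * 9.81 * 47)
  = 6600 / 461070
  = 0.01431 m^3/s = 14.31 L/s


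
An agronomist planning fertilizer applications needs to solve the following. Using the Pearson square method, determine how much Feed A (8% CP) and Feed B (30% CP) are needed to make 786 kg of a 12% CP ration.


parts_A = CP_b - target = 30 - 12 = 18
parts_B = target - CP_a = 12 - 8 = 4
total_parts = 18 + 4 = 22
Feed A = 786 * 18 / 22 = 643.09 kg
Feed B = 786 * 4 / 22 = 142.91 kg

643.09 kg


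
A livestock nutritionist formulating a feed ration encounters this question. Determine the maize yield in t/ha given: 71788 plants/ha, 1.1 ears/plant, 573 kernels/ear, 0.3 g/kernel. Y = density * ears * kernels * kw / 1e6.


Y = density * ears * kernels * kw
  = 71788 * 1.1 * 573 * 0.3 g/ha
  = 13574392.92 g/ha
  = 13574.39 kg/ha = 13.57 t/ha


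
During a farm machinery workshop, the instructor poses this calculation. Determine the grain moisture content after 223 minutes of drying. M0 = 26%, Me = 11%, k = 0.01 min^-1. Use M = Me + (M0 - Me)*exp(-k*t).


M = Me + (M0 - Me) * e^(-k*t)
  = 11 + (26 - 11) * e^(-0.01*223)
  = 11 + 15 * e^(-2.230)
  = 11 + 15 * 0.10753
  = 11 + 1.6129
  = 12.61%


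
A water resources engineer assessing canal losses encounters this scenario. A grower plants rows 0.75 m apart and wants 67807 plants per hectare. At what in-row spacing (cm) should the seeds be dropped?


spacing = 10000 / (row_sp * density)
        = 10000 / (0.75 * 67807)
        = 10000 / 50855.25
        = 0.19664 m = 19.66 cm


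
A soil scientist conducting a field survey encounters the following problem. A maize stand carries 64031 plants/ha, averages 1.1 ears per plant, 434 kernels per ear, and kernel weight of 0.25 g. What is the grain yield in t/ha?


Y = density * ears * kernels * kw
  = 64031 * 1.1 * 434 * 0.25 g/ha
  = 7642099.85 g/ha
  = 7642.10 kg/ha = 7.64 t/ha


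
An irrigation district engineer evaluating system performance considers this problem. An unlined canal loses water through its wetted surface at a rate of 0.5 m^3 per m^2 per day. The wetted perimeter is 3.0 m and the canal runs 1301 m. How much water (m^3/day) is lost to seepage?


S = C * P * L
  = 0.5 * 3.0 * 1301
  = 1951.50 m^3/day


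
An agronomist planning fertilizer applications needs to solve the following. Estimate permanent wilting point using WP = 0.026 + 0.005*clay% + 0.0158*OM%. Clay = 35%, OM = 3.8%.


WP = 0.026 + 0.005*35 + 0.0158*3.8
   = 0.026 + 0.1750 + 0.0600
   = 0.2610


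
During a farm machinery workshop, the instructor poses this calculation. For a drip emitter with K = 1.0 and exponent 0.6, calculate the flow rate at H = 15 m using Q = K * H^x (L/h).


Q = K * H^x
  = 1.0 * 15^0.6
  = 1.0 * 5.0776
  = 5.08 L/h


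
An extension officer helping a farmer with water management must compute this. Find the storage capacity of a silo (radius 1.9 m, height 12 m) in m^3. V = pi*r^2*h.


V = pi * r^2 * h
  = pi * 1.9^2 * 12
  = pi * 3.61 * 12
  = 136.09 m^3


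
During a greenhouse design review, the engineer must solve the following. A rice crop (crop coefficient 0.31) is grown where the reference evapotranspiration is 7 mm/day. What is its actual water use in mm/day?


ETc = Kc * ET0
    = 0.31 * 7
    = 2.17 mm/day


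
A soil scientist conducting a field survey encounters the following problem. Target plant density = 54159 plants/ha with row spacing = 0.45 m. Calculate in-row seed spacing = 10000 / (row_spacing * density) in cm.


spacing = 10000 / (row_sp * density)
        = 10000 / (0.45 * 54159)
        = 10000 / 24371.55
        = 0.41031 m = 41.03 cm


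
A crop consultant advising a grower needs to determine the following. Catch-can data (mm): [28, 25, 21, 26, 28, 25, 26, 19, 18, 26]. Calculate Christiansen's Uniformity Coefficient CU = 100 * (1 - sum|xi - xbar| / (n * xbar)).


xbar = 242 / 10 = 24.200
sum|xi - xbar| = 29.200
CU = 100 * (1 - 29.200 / (10 * 24.200))
   = 100 * (1 - 0.1207)
   = 87.93%


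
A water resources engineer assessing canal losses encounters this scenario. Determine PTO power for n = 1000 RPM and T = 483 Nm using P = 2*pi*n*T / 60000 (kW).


P = 2*pi*n*T / 60000
  = 2*pi * 1000 * 483 / 60000
  = 3034778.50 / 60000
  = 50.58 kW


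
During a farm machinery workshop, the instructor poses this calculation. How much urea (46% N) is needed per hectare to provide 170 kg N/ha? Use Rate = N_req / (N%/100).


Rate = N_required / (N_content / 100)
     = 170 / (46 / 100)
     = 170 / 0.46
     = 369.57 kg/ha


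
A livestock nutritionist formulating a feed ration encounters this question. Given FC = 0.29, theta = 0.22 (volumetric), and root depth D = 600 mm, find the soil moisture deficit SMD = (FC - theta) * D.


SMD = (FC - theta) * D
    = (0.29 - 0.22) * 600
    = 0.070 * 600
    = 42 mm


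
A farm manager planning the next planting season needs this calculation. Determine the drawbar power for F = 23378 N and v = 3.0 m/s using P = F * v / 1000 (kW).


P = F * v / 1000
  = 23378 * 3.0 / 1000
  = 70134 / 1000
  = 70.13 kW


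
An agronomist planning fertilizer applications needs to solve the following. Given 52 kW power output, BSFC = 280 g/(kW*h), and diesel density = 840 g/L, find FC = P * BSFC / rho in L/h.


FC = P * BSFC / rho_fuel
   = 52 * 280 / 840
   = 14560 / 840
   = 17.33 L/h


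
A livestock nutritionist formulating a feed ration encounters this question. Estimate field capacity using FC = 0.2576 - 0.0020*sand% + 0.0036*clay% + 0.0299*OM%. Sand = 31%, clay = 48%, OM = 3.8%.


FC = 0.2576 - 0.0020*31 + 0.0036*48 + 0.0299*3.8
   = 0.2576 - 0.0620 + 0.1728 + 0.1136
   = 0.4820


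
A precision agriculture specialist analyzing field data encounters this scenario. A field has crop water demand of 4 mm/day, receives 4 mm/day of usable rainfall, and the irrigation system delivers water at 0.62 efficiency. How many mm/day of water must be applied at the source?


IWR = (ETc - Pe) / Ea
    = (4 - 4) / 0.62
    = 0 / 0.62
    = 0 mm/day


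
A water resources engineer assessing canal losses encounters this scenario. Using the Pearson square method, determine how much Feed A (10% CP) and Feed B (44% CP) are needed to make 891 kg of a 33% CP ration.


parts_A = CP_b - target = 44 - 33 = 11
parts_B = target - CP_a = 33 - 10 = 23
total_parts = 11 + 23 = 34
Feed A = 891 * 11 / 34 = 288.26 kg
Feed B = 891 * 23 / 34 = 602.74 kg

288.26 kg


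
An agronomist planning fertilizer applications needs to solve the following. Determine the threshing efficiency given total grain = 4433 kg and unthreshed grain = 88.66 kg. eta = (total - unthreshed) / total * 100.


eta = (total - unthreshed) / total * 100
    = (4433 - 88.66) / 4433 * 100
    = 4344.34 / 4433 * 100
    = 98%


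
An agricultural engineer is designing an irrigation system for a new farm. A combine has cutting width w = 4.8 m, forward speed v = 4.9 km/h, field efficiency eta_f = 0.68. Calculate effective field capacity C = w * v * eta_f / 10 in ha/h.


C = w * v * eta_f / 10
  = 4.8 * 4.9 * 0.68 / 10
  = 15.99 / 10
  = 1.60 ha/h


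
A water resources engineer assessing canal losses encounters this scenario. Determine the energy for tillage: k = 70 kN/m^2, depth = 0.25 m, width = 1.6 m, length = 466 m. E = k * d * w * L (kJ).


E = k * d * w * L
  = 70 * 0.25 * 1.6 * 466
  = 13048 kJ


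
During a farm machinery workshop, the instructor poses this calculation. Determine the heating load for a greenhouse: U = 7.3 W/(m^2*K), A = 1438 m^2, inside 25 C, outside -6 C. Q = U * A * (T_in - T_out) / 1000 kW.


dT = 25 - (-6) = 31 K
Q = U * A * dT
  = 7.3 * 1438 * 31
  = 325419.40 W = 325.42 kW


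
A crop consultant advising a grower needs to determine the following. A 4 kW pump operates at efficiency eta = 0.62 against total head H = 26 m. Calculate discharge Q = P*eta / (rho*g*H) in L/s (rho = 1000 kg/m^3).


Q = (P * 1000 * eta) / (rho * g * H)
  = (4 * 1000 * 0.62) / (1000 * 9.81 * 26)
  = 2480 / 255060
  = 0.00972 m^3/s = 9.72 L/s


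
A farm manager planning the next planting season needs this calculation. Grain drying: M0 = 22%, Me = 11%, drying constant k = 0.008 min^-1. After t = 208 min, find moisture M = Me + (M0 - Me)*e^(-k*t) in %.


M = Me + (M0 - Me) * e^(-k*t)
  = 11 + (22 - 11) * e^(-0.008*208)
  = 11 + 11 * e^(-1.664)
  = 11 + 11 * 0.18938
  = 11 + 2.0832
  = 13.08%


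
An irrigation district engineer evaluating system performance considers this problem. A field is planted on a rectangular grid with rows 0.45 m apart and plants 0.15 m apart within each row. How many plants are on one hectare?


D = 10000 / (row_sp * plant_sp)
  = 10000 / (0.45 * 0.15)
  = 10000 / 0.0675
  = 148148.15 plants/ha


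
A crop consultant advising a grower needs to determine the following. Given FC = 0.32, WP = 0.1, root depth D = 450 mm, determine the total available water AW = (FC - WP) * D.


AW = (FC - WP) * D
   = (0.32 - 0.1) * 450
   = 0.22 * 450
   = 99 mm


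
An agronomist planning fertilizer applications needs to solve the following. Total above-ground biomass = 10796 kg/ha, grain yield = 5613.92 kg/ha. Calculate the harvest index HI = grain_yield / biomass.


HI = grain_yield / biomass
   = 5613.92 / 10796
   = 0.52


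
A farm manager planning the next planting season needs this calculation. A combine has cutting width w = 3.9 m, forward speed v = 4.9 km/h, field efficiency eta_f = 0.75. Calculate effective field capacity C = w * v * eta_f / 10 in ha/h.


C = w * v * eta_f / 10
  = 3.9 * 4.9 * 0.75 / 10
  = 14.33 / 10
  = 1.43 ha/h


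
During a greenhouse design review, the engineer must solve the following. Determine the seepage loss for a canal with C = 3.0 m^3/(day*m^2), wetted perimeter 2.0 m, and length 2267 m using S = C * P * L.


S = C * P * L
  = 3.0 * 2.0 * 2267
  = 13602 m^3/day


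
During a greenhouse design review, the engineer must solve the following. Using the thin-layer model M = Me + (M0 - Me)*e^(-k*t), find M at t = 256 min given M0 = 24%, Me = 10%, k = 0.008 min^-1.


M = Me + (M0 - Me) * e^(-k*t)
  = 10 + (24 - 10) * e^(-0.008*256)
  = 10 + 14 * e^(-2.048)
  = 10 + 14 * 0.12899
  = 10 + 1.8059
  = 11.81%


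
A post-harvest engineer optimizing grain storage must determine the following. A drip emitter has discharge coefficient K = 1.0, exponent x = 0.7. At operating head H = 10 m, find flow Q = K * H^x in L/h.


Q = K * H^x
  = 1.0 * 10^0.7
  = 1.0 * 5.0119
  = 5.01 L/h


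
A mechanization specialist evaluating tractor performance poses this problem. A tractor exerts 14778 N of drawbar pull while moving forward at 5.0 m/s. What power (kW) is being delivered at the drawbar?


P = F * v / 1000
  = 14778 * 5.0 / 1000
  = 73890 / 1000
  = 73.89 kW


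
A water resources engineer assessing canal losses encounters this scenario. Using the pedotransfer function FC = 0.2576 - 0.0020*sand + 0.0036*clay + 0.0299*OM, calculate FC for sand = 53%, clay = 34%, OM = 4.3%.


FC = 0.2576 - 0.0020*53 + 0.0036*34 + 0.0299*4.3
   = 0.2576 - 0.1060 + 0.1224 + 0.1286
   = 0.4026


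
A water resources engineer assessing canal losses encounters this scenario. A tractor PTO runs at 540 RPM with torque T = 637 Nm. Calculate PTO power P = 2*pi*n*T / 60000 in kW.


P = 2*pi*n*T / 60000
  = 2*pi * 540 * 637 / 60000
  = 2161290.08 / 60000
  = 36.02 kW


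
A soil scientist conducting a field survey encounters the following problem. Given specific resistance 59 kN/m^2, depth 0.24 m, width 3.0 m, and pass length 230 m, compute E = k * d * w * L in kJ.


E = k * d * w * L
  = 59 * 0.24 * 3.0 * 230
  = 9770.40 kJ


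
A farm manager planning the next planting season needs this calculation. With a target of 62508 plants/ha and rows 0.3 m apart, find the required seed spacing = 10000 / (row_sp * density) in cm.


spacing = 10000 / (row_sp * density)
        = 10000 / (0.3 * 62508)
        = 10000 / 18752.40
        = 0.53327 m = 53.33 cm


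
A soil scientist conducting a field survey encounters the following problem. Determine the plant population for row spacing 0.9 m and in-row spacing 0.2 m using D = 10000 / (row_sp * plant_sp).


D = 10000 / (row_sp * plant_sp)
  = 10000 / (0.9 * 0.2)
  = 10000 / 0.1800
  = 55555.56 plants/ha


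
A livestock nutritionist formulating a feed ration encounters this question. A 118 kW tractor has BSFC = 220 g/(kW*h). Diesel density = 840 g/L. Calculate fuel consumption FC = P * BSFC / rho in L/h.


FC = P * BSFC / rho_fuel
   = 118 * 220 / 840
   = 25960 / 840
   = 30.90 L/h


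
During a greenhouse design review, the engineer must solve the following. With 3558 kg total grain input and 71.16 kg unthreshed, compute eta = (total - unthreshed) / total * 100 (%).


eta = (total - unthreshed) / total * 100
    = (3558 - 71.16) / 3558 * 100
    = 3486.84 / 3558 * 100
    = 98%


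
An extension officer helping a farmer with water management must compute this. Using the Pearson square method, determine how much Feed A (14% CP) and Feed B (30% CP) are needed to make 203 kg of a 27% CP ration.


parts_A = CP_b - target = 30 - 27 = 3
parts_B = target - CP_a = 27 - 14 = 13
total_parts = 3 + 13 = 16
Feed A = 203 * 3 / 16 = 38.06 kg
Feed B = 203 * 13 / 16 = 164.94 kg

38.06 kg


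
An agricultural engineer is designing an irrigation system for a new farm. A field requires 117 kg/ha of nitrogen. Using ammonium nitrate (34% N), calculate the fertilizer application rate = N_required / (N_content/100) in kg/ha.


Rate = N_required / (N_content / 100)
     = 117 / (34 / 100)
     = 117 / 0.34
     = 344.12 kg/ha


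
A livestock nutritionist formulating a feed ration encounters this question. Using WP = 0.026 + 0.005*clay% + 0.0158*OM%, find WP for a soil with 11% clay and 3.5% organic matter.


WP = 0.026 + 0.005*11 + 0.0158*3.5
   = 0.026 + 0.0550 + 0.0553
   = 0.1363


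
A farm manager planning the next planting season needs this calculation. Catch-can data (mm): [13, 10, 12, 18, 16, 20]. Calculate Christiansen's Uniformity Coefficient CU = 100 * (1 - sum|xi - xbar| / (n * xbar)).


xbar = 89 / 6 = 14.833
sum|xi - xbar| = 19
CU = 100 * (1 - 19 / (6 * 14.833))
   = 100 * (1 - 0.2135)
   = 78.65%


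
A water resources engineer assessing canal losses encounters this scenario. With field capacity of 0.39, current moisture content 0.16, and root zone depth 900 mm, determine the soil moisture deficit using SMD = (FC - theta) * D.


SMD = (FC - theta) * D
    = (0.39 - 0.16) * 900
    = 0.230 * 900
    = 207 mm


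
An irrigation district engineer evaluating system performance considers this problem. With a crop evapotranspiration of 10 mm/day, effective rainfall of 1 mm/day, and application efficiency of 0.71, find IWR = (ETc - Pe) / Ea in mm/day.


IWR = (ETc - Pe) / Ea
    = (10 - 1) / 0.71
    = 9 / 0.71
    = 12.68 mm/day


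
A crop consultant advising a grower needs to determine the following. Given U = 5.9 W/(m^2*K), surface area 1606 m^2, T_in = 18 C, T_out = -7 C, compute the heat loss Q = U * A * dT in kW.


dT = 18 - (-7) = 25 K
Q = U * A * dT
  = 5.9 * 1606 * 25
  = 236885 W = 236.89 kW


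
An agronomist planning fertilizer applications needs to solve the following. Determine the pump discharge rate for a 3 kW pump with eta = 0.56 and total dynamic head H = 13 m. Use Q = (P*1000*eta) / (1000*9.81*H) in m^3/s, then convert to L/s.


Q = (P * 1000 * eta) / (rho * g * H)
  = (3 * 1000 * 0.56) / (1000 * 9.81 * 13)
  = 1680 / 127530
  = 0.01317 m^3/s = 13.17 L/s


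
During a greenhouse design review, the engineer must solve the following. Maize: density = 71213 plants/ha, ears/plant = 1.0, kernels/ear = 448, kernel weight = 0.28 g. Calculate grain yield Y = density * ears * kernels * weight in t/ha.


Y = density * ears * kernels * kw
  = 71213 * 1.0 * 448 * 0.28 g/ha
  = 8932958.72 g/ha
  = 8932.96 kg/ha = 8.93 t/ha


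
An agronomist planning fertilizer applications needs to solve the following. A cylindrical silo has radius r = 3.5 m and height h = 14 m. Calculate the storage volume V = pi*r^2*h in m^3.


V = pi * r^2 * h
  = pi * 3.5^2 * 14
  = pi * 12.25 * 14
  = 538.78 m^3


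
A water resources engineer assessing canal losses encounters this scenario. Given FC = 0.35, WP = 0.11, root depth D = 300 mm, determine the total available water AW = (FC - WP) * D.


AW = (FC - WP) * D
   = (0.35 - 0.11) * 300
   = 0.24 * 300
   = 72 mm


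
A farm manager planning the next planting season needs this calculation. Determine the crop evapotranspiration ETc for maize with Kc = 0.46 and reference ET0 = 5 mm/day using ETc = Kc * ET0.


ETc = Kc * ET0
    = 0.46 * 5
    = 2.30 mm/day


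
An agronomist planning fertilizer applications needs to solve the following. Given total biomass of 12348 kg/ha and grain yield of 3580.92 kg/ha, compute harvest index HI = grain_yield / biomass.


HI = grain_yield / biomass
   = 3580.92 / 12348
   = 0.29


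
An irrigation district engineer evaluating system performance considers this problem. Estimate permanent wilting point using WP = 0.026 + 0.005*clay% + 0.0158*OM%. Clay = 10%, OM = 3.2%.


WP = 0.026 + 0.005*10 + 0.0158*3.2
   = 0.026 + 0.0500 + 0.0506
   = 0.1266


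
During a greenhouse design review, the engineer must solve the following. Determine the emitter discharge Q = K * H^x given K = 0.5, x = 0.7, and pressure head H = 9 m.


Q = K * H^x
  = 0.5 * 9^0.7
  = 0.5 * 4.6555
  = 2.33 L/h


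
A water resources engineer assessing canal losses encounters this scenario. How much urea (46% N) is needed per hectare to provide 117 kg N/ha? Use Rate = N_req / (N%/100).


Rate = N_required / (N_content / 100)
     = 117 / (46 / 100)
     = 117 / 0.46
     = 254.35 kg/ha


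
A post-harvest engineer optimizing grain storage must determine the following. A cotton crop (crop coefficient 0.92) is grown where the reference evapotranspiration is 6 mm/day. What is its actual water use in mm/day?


ETc = Kc * ET0
    = 0.92 * 6
    = 5.52 mm/day


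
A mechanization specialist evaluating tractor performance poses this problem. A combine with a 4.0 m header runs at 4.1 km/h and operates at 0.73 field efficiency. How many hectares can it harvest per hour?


C = w * v * eta_f / 10
  = 4.0 * 4.1 * 0.73 / 10
  = 11.97 / 10
  = 1.20 ha/h


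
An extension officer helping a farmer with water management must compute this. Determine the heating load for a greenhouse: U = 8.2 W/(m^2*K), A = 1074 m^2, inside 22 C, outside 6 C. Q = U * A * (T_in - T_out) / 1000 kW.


dT = 22 - (6) = 16 K
Q = U * A * dT
  = 8.2 * 1074 * 16
  = 140908.80 W = 140.91 kW


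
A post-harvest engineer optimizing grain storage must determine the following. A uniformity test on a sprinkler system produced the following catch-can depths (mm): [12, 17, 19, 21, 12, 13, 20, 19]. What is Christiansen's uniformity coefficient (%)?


xbar = 133 / 8 = 16.625
sum|xi - xbar| = 25.750
CU = 100 * (1 - 25.750 / (8 * 16.625))
   = 100 * (1 - 0.1936)
   = 80.64%


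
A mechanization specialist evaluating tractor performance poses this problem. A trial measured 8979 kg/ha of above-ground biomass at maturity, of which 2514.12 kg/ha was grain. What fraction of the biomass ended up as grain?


HI = grain_yield / biomass
   = 2514.12 / 8979
   = 0.28


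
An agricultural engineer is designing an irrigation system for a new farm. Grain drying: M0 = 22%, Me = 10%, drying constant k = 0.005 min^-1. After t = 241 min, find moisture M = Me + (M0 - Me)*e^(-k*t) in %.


M = Me + (M0 - Me) * e^(-k*t)
  = 10 + (22 - 10) * e^(-0.005*241)
  = 10 + 12 * e^(-1.205)
  = 10 + 12 * 0.29969
  = 10 + 3.5963
  = 13.60%


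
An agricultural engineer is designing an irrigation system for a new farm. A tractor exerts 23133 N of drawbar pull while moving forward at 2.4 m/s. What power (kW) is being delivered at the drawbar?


P = F * v / 1000
  = 23133 * 2.4 / 1000
  = 55519.20 / 1000
  = 55.52 kW


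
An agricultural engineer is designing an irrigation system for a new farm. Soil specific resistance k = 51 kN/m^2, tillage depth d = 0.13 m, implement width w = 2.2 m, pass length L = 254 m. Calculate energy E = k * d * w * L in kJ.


E = k * d * w * L
  = 51 * 0.13 * 2.2 * 254
  = 3704.84 kJ


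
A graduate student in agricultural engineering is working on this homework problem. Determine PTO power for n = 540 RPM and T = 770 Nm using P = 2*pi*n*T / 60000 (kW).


P = 2*pi*n*T / 60000
  = 2*pi * 540 * 770 / 60000
  = 2612548.45 / 60000
  = 43.54 kW


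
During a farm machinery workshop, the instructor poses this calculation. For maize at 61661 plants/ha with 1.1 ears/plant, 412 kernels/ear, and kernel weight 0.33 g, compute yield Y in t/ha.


Y = density * ears * kernels * kw
  = 61661 * 1.1 * 412 * 0.33 g/ha
  = 9221772.52 g/ha
  = 9221.77 kg/ha = 9.22 t/ha


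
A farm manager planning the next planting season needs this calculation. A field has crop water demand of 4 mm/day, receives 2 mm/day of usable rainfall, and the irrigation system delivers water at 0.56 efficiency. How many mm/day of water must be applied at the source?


IWR = (ETc - Pe) / Ea
    = (4 - 2) / 0.56
    = 2 / 0.56
    = 3.57 mm/day


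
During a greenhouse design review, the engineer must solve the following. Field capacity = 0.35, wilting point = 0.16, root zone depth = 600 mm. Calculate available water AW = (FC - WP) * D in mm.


AW = (FC - WP) * D
   = (0.35 - 0.16) * 600
   = 0.19 * 600
   = 114 mm


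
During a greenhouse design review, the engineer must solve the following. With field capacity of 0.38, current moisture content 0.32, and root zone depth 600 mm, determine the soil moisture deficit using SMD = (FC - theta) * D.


SMD = (FC - theta) * D
    = (0.38 - 0.32) * 600
    = 0.060 * 600
    = 36 mm


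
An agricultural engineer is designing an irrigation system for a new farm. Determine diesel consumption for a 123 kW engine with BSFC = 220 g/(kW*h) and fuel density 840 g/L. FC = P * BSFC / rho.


FC = P * BSFC / rho_fuel
   = 123 * 220 / 840
   = 27060 / 840
   = 32.21 L/h


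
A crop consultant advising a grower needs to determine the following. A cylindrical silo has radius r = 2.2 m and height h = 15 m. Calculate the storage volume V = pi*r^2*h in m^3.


V = pi * r^2 * h
  = pi * 2.2^2 * 15
  = pi * 4.84 * 15
  = 228.08 m^3


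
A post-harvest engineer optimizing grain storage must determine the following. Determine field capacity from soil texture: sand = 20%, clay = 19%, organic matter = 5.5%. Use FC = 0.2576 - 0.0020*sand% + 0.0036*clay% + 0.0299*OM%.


FC = 0.2576 - 0.0020*20 + 0.0036*19 + 0.0299*5.5
   = 0.2576 - 0.0400 + 0.0684 + 0.1645
   = 0.4505


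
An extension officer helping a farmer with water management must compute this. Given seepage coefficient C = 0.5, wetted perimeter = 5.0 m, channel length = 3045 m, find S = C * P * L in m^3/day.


S = C * P * L
  = 0.5 * 5.0 * 3045
  = 7612.50 m^3/day


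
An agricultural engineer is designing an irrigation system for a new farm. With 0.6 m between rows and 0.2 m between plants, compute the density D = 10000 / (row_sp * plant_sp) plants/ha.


D = 10000 / (row_sp * plant_sp)
  = 10000 / (0.6 * 0.2)
  = 10000 / 0.1200
  = 83333.33 plants/ha


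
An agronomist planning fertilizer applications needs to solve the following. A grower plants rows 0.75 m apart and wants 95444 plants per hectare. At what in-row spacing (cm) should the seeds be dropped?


spacing = 10000 / (row_sp * density)
        = 10000 / (0.75 * 95444)
        = 10000 / 71583
        = 0.13970 m = 13.97 cm


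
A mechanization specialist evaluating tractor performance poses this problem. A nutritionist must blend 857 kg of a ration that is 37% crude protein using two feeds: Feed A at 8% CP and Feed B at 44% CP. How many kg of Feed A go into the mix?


parts_A = CP_b - target = 44 - 37 = 7
parts_B = target - CP_a = 37 - 8 = 29
total_parts = 7 + 29 = 36
Feed A = 857 * 7 / 36 = 166.64 kg
Feed B = 857 * 29 / 36 = 690.36 kg

166.64 kg


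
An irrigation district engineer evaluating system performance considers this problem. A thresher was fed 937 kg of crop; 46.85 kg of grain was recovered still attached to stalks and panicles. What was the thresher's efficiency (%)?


eta = (total - unthreshed) / total * 100
    = (937 - 46.85) / 937 * 100
    = 890.15 / 937 * 100
    = 95%


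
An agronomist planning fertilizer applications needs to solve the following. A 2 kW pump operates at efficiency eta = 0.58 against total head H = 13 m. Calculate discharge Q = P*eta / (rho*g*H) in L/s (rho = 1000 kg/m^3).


Q = (P * 1000 * eta) / (rho * g * H)
  = (2 * 1000 * 0.58) / (1000 * 9.81 * 13)
  = 1160 / 127530
  = 0.00910 m^3/s = 9.10 L/s


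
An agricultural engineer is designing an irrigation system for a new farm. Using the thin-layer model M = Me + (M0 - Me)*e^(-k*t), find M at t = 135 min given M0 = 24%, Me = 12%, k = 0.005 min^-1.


M = Me + (M0 - Me) * e^(-k*t)
  = 12 + (24 - 12) * e^(-0.005*135)
  = 12 + 12 * e^(-0.675)
  = 12 + 12 * 0.50916
  = 12 + 6.1099
  = 18.11%


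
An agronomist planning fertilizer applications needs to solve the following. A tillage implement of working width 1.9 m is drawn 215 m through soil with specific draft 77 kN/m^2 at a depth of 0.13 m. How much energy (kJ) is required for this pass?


E = k * d * w * L
  = 77 * 0.13 * 1.9 * 215
  = 4089.09 kJ


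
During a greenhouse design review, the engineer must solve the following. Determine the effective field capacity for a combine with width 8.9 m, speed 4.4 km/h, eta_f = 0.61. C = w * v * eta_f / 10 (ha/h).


C = w * v * eta_f / 10
  = 8.9 * 4.4 * 0.61 / 10
  = 23.89 / 10
  = 2.39 ha/h


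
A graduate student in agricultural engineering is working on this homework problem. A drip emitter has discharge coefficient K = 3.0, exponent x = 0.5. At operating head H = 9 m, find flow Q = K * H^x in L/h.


Q = K * H^x
  = 3.0 * 9^0.5
  = 3.0 * 3
  = 9 L/h


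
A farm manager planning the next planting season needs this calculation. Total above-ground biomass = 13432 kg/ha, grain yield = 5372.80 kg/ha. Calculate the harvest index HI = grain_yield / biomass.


HI = grain_yield / biomass
   = 5372.80 / 13432
   = 0.40
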